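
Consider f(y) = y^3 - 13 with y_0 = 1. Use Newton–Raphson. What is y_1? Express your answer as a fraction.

f'(y) = 3y^2.
f(1) = -12, f'(1) = 3, so y_1 = 1 - (-12)/3 = 5.

5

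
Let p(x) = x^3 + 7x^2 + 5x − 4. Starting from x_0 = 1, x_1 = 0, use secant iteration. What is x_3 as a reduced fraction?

p(1) = 9, p(0) = −4. x_2 = 0 − (−4)·(0 − 1)/((−4) − 9) = 4/13.
p(0) = −4, p(4/13) = −3888/2197. x_3 = (4/13) − (−3888/2197)·((4/13) − 0)/((−3888/2197) − (−4)) = 676/1225.

676/1225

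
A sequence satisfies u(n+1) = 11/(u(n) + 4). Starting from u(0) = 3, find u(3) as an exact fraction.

429/233

u(1) = 11/(3 + 4) = 11/7.
u(2) = 11/(11/7 + 4) = 77/39.
u(3) = 11/(77/39 + 4) = 429/233.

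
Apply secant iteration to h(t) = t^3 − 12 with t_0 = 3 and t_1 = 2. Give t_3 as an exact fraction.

2763/1201

h(3) = 15, h(2) = −4. t_2 = 2 − (−4)·(2 − 3)/((−4) − 15) = 42/19.
h(2) = −4, h(42/19) = −8220/6859. t_3 = (42/19) − (−8220/6859)·((42/19) − 2)/((−8220/6859) − (−4)) = 2763/1201.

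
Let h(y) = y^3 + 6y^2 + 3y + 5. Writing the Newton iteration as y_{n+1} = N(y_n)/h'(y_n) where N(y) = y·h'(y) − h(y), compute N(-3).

−5

h'(y) = 3y^2 + 12y + 3.
N(y) = y·h'(y) − h(y) = y·(3y^2 + 12y + 3) − (y^3 + 6y^2 + 3y + 5) = 2y^3 + 6y^2 − 5.
N(-3) = −5.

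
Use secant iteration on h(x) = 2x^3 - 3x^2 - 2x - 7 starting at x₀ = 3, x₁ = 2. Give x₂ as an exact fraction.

7/3

h(3) = 14, h(2) = -7. x₂ = 2 - (-7)·(2 - 3)/((-7) - 14) = 7/3.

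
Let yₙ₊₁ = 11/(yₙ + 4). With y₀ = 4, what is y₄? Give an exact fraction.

2860/1513

y₁ = 11/(4 + 4) = 11/8.
y₂ = 11/(11/8 + 4) = 88/43.
y₃ = 11/(88/43 + 4) = 473/260.
y₄ = 11/(473/260 + 4) = 2860/1513.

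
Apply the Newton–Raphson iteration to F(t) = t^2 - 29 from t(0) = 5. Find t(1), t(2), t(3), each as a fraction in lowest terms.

t(1) = 27/5, t(2) = 727/135, t(3) = 528527/98145

F'(t) = 2t.
F(5) = -4, F'(5) = 10, so t(1) = 5 - (-4)/10 = 27/5.
F(27/5) = 4/25, F'(27/5) = 54/5, so t(2) = (27/5) - (4/25)/(54/5) = 727/135.
F(727/135) = 4/18225, F'(727/135) = 1454/135, so t(3) = (727/135) - (4/18225)/(1454/135) = 528527/98145.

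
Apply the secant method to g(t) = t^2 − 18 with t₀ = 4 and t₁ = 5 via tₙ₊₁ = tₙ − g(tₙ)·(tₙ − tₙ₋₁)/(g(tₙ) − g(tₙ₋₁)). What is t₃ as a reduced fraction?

352/83

g(4) = −2, g(5) = 7. t₂ = 5 − 7·(5 − 4)/(7 − (−2)) = 38/9.
g(5) = 7, g(38/9) = −14/81. t₃ = (38/9) − (−14/81)·((38/9) − 5)/((−14/81) − 7) = 352/83.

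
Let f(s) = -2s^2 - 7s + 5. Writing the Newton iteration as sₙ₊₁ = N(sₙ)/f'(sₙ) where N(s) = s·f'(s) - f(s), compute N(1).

f'(s) = -4s - 7.
N(s) = s·f'(s) - f(s) = s·(-4s - 7) - (-2s^2 - 7s + 5) = -2s^2 - 5.
N(1) = -7.

-7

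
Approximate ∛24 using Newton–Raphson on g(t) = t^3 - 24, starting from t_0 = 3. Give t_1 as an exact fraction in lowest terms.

26/9

g'(t) = 3t^2.
g(3) = 3, g'(3) = 27, so t_1 = 3 - 3/27 = 26/9.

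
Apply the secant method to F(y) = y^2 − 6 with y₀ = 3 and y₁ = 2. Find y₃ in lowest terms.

27/11

F(3) = 3, F(2) = −2. y₂ = 2 − (−2)·(2 − 3)/((−2) − 3) = 12/5.
F(2) = −2, F(12/5) = −6/25. y₃ = (12/5) − (−6/25)·((12/5) − 2)/((−6/25) − (−2)) = 27/11.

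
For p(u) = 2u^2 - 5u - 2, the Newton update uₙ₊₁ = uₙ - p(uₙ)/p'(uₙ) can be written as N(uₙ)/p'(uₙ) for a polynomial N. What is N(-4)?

p'(u) = 4u - 5.
N(u) = u·p'(u) - p(u) = u·(4u - 5) - (2u^2 - 5u - 2) = 2u^2 + 2.
N(-4) = 34.

34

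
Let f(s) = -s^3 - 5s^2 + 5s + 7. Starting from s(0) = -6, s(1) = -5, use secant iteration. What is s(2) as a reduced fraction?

-173/31

f(-6) = 13, f(-5) = -18. s(2) = (-5) - (-18)·((-5) - (-6))/((-18) - 13) = -173/31.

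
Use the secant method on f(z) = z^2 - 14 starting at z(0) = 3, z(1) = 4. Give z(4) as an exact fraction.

5272/1409

f(3) = -5, f(4) = 2. z(2) = 4 - 2·(4 - 3)/(2 - (-5)) = 26/7.
f(4) = 2, f(26/7) = -10/49. z(3) = (26/7) - (-10/49)·((26/7) - 4)/((-10/49) - 2) = 101/27.
f(26/7) = -10/49, f(101/27) = -5/729. z(4) = (101/27) - (-5/729)·((101/27) - (26/7))/((-5/729) - (-10/49)) = 5272/1409.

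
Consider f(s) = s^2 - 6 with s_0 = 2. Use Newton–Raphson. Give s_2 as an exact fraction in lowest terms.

f'(s) = 2s.
f(2) = -2, f'(2) = 4, so s_1 = 2 - (-2)/4 = 5/2.
f(5/2) = 1/4, f'(5/2) = 5, so s_2 = (5/2) - (1/4)/5 = 49/20.

49/20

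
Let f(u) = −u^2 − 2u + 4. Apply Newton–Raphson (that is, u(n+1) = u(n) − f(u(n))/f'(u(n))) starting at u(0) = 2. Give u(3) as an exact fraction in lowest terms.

1220/987

f'(u) = −2u − 2.
f(2) = −4, f'(2) = −6, so u(1) = 2 − (−4)/(−6) = 4/3.
f(4/3) = −4/9, f'(4/3) = −14/3, so u(2) = (4/3) − (−4/9)/(−14/3) = 26/21.
f(26/21) = −4/441, f'(26/21) = −94/21, so u(3) = (26/21) − (−4/441)/(−94/21) = 1220/987.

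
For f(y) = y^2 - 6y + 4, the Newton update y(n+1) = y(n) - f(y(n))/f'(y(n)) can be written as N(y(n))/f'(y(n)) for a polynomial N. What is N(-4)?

f'(y) = 2y - 6.
N(y) = y·f'(y) - f(y) = y·(2y - 6) - (y^2 - 6y + 4) = y^2 - 4.
N(-4) = 12.

12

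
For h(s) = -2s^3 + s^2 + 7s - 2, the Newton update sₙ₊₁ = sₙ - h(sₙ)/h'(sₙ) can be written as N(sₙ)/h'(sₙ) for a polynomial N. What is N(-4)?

274

h'(s) = -6s^2 + 2s + 7.
N(s) = s·h'(s) - h(s) = s·(-6s^2 + 2s + 7) - (-2s^3 + s^2 + 7s - 2) = -4s^3 + s^2 + 2.
N(-4) = 274.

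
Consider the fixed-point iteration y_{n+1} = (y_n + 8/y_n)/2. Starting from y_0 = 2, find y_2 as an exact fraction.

y_1 = (2 + 8/2)/2 = 3.
y_2 = (3 + 8/3)/2 = 17/6.

17/6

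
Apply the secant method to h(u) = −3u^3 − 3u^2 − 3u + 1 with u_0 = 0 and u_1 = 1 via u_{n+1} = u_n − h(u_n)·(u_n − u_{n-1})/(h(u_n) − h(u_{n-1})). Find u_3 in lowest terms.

23/131

h(0) = 1, h(1) = −8. u_2 = 1 − (−8)·(1 − 0)/((−8) − 1) = 1/9.
h(1) = −8, h(1/9) = 152/243. u_3 = (1/9) − (152/243)·((1/9) − 1)/((152/243) − (−8)) = 23/131.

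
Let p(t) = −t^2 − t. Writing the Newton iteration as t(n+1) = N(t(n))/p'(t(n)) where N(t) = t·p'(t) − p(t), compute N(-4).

−16

p'(t) = −2t − 1.
N(t) = t·p'(t) − p(t) = t·(−2t − 1) − (−t^2 − t) = −t^2.
N(-4) = −16.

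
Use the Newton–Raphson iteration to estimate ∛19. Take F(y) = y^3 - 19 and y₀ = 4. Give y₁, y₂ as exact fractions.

y₁ = 49/16, y₂ = 52187/19208

F'(y) = 3y^2.
F(4) = 45, F'(4) = 48, so y₁ = 4 - 45/48 = 49/16.
F(49/16) = 39825/4096, F'(49/16) = 7203/256, so y₂ = (49/16) - (39825/4096)/(7203/256) = 52187/19208.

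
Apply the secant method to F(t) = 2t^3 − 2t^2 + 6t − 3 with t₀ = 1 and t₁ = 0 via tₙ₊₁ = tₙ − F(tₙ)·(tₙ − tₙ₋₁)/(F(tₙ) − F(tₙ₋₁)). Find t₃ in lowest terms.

F(1) = 3, F(0) = −3. t₂ = 0 − (−3)·(0 − 1)/((−3) − 3) = 1/2.
F(0) = −3, F(1/2) = −1/4. t₃ = (1/2) − (−1/4)·((1/2) − 0)/((−1/4) − (−3)) = 6/11.

6/11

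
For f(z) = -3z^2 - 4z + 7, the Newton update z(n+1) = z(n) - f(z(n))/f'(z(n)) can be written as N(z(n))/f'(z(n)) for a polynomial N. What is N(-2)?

-19

f'(z) = -6z - 4.
N(z) = z·f'(z) - f(z) = z·(-6z - 4) - (-3z^2 - 4z + 7) = -3z^2 - 7.
N(-2) = -19.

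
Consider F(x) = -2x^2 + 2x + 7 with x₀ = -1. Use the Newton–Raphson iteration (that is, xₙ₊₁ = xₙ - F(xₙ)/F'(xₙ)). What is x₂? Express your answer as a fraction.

F'(x) = -4x + 2.
F(-1) = 3, F'(-1) = 6, so x₁ = (-1) - 3/6 = -3/2.
F(-3/2) = -1/2, F'(-3/2) = 8, so x₂ = (-3/2) - (-1/2)/8 = -23/16.

-23/16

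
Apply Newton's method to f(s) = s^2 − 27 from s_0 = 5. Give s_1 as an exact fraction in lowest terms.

f'(s) = 2s.
f(5) = −2, f'(5) = 10, so s_1 = 5 − (−2)/10 = 26/5.

26/5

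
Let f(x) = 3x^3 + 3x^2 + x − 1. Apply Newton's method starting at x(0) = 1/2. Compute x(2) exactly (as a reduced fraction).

233/605

f'(x) = 9x^2 + 6x + 1.
f(1/2) = 5/8, f'(1/2) = 25/4, so x(1) = (1/2) − (5/8)/(25/4) = 2/5.
f(2/5) = 9/125, f'(2/5) = 121/25, so x(2) = (2/5) − (9/125)/(121/25) = 233/605.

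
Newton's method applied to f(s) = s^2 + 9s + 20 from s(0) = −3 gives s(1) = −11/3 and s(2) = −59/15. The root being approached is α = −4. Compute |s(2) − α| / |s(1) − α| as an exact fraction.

1/5

s(1) − α = −11/3 − (−4) = −11/3 + 4 = 1/3, so |s(1) − α| = 1/3.
s(2) − α = −59/15 − (−4) = −59/15 + 4 = 1/15, so |s(2) − α| = 1/15.
Ratio = (1/15) / (1/3) = 1/5.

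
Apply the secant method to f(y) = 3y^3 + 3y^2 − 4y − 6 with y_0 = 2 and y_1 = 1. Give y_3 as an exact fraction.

f(2) = 22, f(1) = −4. y_2 = 1 − (−4)·(1 − 2)/((−4) − 22) = 15/13.
f(1) = −4, f(15/13) = −4422/2197. y_3 = (15/13) − (−4422/2197)·((15/13) − 1)/((−4422/2197) − (−4)) = 2859/2183.

2859/2183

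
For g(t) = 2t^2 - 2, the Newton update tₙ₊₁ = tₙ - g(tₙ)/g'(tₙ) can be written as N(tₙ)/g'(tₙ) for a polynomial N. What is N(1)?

g'(t) = 4t.
N(t) = t·g'(t) - g(t) = t·(4t) - (2t^2 - 2) = 2t^2 + 2.
N(1) = 4.

4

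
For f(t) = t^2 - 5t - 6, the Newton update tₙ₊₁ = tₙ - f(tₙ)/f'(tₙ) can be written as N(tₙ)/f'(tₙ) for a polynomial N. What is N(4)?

f'(t) = 2t - 5.
N(t) = t·f'(t) - f(t) = t·(2t - 5) - (t^2 - 5t - 6) = t^2 + 6.
N(4) = 22.

22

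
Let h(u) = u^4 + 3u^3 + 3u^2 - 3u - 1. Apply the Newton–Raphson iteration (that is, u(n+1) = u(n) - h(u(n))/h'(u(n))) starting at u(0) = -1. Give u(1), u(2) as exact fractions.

h'(u) = 4u^3 + 9u^2 + 6u - 3.
h(-1) = 3, h'(-1) = -4, so u(1) = (-1) - 3/(-4) = -1/4.
h(-1/4) = -27/256, h'(-1/4) = -4, so u(2) = (-1/4) - (-27/256)/(-4) = -283/1024.

u(1) = -1/4, u(2) = -283/1024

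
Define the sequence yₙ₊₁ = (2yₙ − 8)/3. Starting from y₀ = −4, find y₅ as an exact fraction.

−1816/243

y₁ = (2·(−4) − 8)/3 = −16/3.
y₂ = (2·(−16/3) − 8)/3 = −56/9.
y₃ = (2·(−56/9) − 8)/3 = −184/27.
y₄ = (2·(−184/27) − 8)/3 = −584/81.
y₅ = (2·(−584/81) − 8)/3 = −1816/243.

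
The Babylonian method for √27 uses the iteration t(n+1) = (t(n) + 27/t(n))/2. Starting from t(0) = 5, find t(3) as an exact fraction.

t(1) = (5 + 27/5)/2 = 26/5.
t(2) = (26/5 + 27/(26/5))/2 = 1351/260.
t(3) = (1351/260 + 27/(1351/260))/2 = 3650401/702520.

3650401/702520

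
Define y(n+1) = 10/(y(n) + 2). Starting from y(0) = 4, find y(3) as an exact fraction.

55/26

y(1) = 10/(4 + 2) = 5/3.
y(2) = 10/(5/3 + 2) = 30/11.
y(3) = 10/(30/11 + 2) = 55/26.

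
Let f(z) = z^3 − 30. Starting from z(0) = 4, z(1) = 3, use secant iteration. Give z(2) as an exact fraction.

f(4) = 34, f(3) = −3. z(2) = 3 − (−3)·(3 − 4)/((−3) − 34) = 114/37.

114/37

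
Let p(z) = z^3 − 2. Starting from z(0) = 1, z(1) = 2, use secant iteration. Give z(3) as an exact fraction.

75/62

p(1) = −1, p(2) = 6. z(2) = 2 − 6·(2 − 1)/(6 − (−1)) = 8/7.
p(2) = 6, p(8/7) = −174/343. z(3) = (8/7) − (−174/343)·((8/7) − 2)/((−174/343) − 6) = 75/62.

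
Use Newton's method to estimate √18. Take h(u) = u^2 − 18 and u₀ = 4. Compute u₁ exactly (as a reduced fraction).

17/4

h'(u) = 2u.
h(4) = −2, h'(4) = 8, so u₁ = 4 − (−2)/8 = 17/4.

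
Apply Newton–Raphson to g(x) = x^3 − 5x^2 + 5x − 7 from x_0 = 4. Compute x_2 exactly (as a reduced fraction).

g'(x) = 3x^2 − 10x + 5.
g(4) = −3, g'(4) = 13, so x_1 = 4 − (−3)/13 = 55/13.
g(55/13) = 846/2197, g'(55/13) = 2770/169, so x_2 = (55/13) − (846/2197)/(2770/169) = 75752/18005.

75752/18005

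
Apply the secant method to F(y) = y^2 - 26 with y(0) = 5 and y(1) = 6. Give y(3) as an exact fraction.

F(5) = -1, F(6) = 10. y(2) = 6 - 10·(6 - 5)/(10 - (-1)) = 56/11.
F(6) = 10, F(56/11) = -10/121. y(3) = (56/11) - (-10/121)·((56/11) - 6)/((-10/121) - 10) = 311/61.

311/61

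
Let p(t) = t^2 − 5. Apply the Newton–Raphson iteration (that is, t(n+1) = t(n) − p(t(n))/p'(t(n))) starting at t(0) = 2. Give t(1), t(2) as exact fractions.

p'(t) = 2t.
p(2) = −1, p'(2) = 4, so t(1) = 2 − (−1)/4 = 9/4.
p(9/4) = 1/16, p'(9/4) = 9/2, so t(2) = (9/4) − (1/16)/(9/2) = 161/72.

t(1) = 9/4, t(2) = 161/72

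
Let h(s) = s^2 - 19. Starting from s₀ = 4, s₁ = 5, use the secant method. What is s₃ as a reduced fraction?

h(4) = -3, h(5) = 6. s₂ = 5 - 6·(5 - 4)/(6 - (-3)) = 13/3.
h(5) = 6, h(13/3) = -2/9. s₃ = (13/3) - (-2/9)·((13/3) - 5)/((-2/9) - 6) = 61/14.

61/14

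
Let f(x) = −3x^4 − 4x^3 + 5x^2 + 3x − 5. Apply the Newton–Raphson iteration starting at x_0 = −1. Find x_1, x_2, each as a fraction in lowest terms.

x_1 = −9/7, x_2 = −13625/10059

f'(x) = −12x^3 − 12x^2 + 10x + 3.
f(−1) = −2, f'(−1) = −7, so x_1 = (−1) − (−2)/(−7) = −9/7.
f(−9/7) = −692/2401, f'(−9/7) = −1437/343, so x_2 = (−9/7) − (−692/2401)/(−1437/343) = −13625/10059.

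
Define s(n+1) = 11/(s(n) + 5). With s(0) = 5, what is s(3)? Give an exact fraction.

s(1) = 11/(5 + 5) = 11/10.
s(2) = 11/(11/10 + 5) = 110/61.
s(3) = 11/(110/61 + 5) = 671/415.

671/415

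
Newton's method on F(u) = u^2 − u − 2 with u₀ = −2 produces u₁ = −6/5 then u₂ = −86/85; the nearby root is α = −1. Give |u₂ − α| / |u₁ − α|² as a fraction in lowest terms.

5/17

u₁ − α = −6/5 − (−1) = −6/5 + 1 = −1/5, so |u₁ − α| = 1/5.
u₂ − α = −86/85 − (−1) = −86/85 + 1 = −1/85, so |u₂ − α| = 1/85.
|u₁ − α|² = 1/25.
Ratio = (1/85) / (1/25) = 5/17.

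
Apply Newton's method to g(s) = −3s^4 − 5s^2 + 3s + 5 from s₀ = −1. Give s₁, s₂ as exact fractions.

s₁ = −19/25, s₂ = −4254139/6198325

g'(s) = −12s^3 − 10s + 3.
g(−1) = −6, g'(−1) = 25, so s₁ = (−1) − (−6)/25 = −19/25.
g(−19/25) = −456588/390625, g'(−19/25) = 247933/15625, so s₂ = (−19/25) − (−456588/390625)/(247933/15625) = −4254139/6198325.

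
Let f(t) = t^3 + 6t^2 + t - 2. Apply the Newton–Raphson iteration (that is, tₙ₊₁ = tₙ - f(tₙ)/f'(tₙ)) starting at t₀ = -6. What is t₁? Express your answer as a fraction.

f'(t) = 3t^2 + 12t + 1.
f(-6) = -8, f'(-6) = 37, so t₁ = (-6) - (-8)/37 = -214/37.

-214/37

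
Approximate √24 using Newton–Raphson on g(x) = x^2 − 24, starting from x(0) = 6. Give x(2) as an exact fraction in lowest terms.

49/10

g'(x) = 2x.
g(6) = 12, g'(6) = 12, so x(1) = 6 − 12/12 = 5.
g(5) = 1, g'(5) = 10, so x(2) = 5 − 1/10 = 49/10.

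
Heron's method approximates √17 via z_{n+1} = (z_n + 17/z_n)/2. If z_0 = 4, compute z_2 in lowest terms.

z_1 = (4 + 17/4)/2 = 33/8.
z_2 = (33/8 + 17/(33/8))/2 = 2177/528.

2177/528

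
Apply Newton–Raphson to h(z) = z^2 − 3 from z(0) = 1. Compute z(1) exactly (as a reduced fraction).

h'(z) = 2z.
h(1) = −2, h'(1) = 2, so z(1) = 1 − (−2)/2 = 2.

2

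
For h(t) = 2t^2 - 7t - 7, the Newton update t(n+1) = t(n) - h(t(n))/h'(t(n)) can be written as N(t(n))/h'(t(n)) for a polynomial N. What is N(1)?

h'(t) = 4t - 7.
N(t) = t·h'(t) - h(t) = t·(4t - 7) - (2t^2 - 7t - 7) = 2t^2 + 7.
N(1) = 9.

9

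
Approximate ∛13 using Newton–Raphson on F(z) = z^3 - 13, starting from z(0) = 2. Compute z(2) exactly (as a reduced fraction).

35621/15138

F'(z) = 3z^2.
F(2) = -5, F'(2) = 12, so z(1) = 2 - (-5)/12 = 29/12.
F(29/12) = 1925/1728, F'(29/12) = 841/48, so z(2) = (29/12) - (1925/1728)/(841/48) = 35621/15138.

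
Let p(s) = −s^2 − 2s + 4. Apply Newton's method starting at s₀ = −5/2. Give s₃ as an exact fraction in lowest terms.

p'(s) = −2s − 2.
p(−5/2) = 11/4, p'(−5/2) = 3, so s₁ = (−5/2) − (11/4)/3 = −41/12.
p(−41/12) = −121/144, p'(−41/12) = 29/6, so s₂ = (−41/12) − (−121/144)/(29/6) = −2257/696.
p(−2257/696) = −14641/484416, p'(−2257/696) = 1561/348, so s₃ = (−2257/696) − (−14641/484416)/(1561/348) = −7031713/2172912.

−7031713/2172912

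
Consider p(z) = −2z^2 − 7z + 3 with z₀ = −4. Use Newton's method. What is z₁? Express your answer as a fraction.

p'(z) = −4z − 7.
p(−4) = −1, p'(−4) = 9, so z₁ = (−4) − (−1)/9 = −35/9.

−35/9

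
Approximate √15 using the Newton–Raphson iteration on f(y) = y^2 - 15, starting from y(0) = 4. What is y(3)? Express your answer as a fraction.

7380481/1905632

f'(y) = 2y.
f(4) = 1, f'(4) = 8, so y(1) = 4 - 1/8 = 31/8.
f(31/8) = 1/64, f'(31/8) = 31/4, so y(2) = (31/8) - (1/64)/(31/4) = 1921/496.
f(1921/496) = 1/246016, f'(1921/496) = 1921/248, so y(3) = (1921/496) - (1/246016)/(1921/248) = 7380481/1905632.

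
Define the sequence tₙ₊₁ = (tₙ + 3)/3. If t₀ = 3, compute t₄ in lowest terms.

41/27

t₁ = (3 + 3)/3 = 2.
t₂ = (2 + 3)/3 = 5/3.
t₃ = ((5/3) + 3)/3 = 14/9.
t₄ = ((14/9) + 3)/3 = 41/27.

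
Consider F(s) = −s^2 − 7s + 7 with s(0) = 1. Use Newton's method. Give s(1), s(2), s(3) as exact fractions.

F'(s) = −2s − 7.
F(1) = −1, F'(1) = −9, so s(1) = 1 − (−1)/(−9) = 8/9.
F(8/9) = −1/81, F'(8/9) = −79/9, so s(2) = (8/9) − (−1/81)/(−79/9) = 631/711.
F(631/711) = −1/505521, F'(631/711) = −6239/711, so s(3) = (631/711) − (−1/505521)/(−6239/711) = 3936808/4435929.

s(1) = 8/9, s(2) = 631/711, s(3) = 3936808/4435929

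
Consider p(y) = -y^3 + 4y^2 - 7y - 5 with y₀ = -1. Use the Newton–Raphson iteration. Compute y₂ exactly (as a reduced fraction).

p'(y) = -3y^2 + 8y - 7.
p(-1) = 7, p'(-1) = -18, so y₁ = (-1) - 7/(-18) = -11/18.
p(-11/18) = 5831/5832, p'(-11/18) = -1405/108, so y₂ = (-11/18) - (5831/5832)/(-1405/108) = -20267/37935.

-20267/37935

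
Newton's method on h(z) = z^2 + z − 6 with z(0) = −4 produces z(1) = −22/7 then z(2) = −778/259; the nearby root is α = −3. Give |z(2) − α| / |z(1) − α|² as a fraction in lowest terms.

7/37

z(1) − α = −22/7 − (−3) = −22/7 + 3 = −1/7, so |z(1) − α| = 1/7.
z(2) − α = −778/259 − (−3) = −778/259 + 3 = −1/259, so |z(2) − α| = 1/259.
|z(1) − α|² = 1/49.
Ratio = (1/259) / (1/49) = 7/37.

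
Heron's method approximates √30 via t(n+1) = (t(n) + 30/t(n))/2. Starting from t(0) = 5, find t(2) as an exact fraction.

241/44

t(1) = (5 + 30/5)/2 = 11/2.
t(2) = (11/2 + 30/(11/2))/2 = 241/44.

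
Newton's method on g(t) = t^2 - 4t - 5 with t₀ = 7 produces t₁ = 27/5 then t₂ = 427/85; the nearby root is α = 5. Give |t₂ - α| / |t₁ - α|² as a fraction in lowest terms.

t₁ - α = 27/5 - 5 = 2/5, so |t₁ - α| = 2/5.
t₂ - α = 427/85 - 5 = 2/85, so |t₂ - α| = 2/85.
|t₁ - α|² = 4/25.
Ratio = (2/85) / (4/25) = 5/34.

5/34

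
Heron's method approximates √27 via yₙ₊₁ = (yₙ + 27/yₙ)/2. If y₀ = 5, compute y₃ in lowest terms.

3650401/702520

y₁ = (5 + 27/5)/2 = 26/5.
y₂ = (26/5 + 27/(26/5))/2 = 1351/260.
y₃ = (1351/260 + 27/(1351/260))/2 = 3650401/702520.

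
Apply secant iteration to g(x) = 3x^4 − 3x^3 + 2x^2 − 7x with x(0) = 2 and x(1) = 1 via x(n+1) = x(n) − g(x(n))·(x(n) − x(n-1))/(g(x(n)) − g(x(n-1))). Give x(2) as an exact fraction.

g(2) = 18, g(1) = −5. x(2) = 1 − (−5)·(1 − 2)/((−5) − 18) = 28/23.

28/23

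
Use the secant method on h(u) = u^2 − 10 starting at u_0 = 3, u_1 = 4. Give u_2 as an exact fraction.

22/7

h(3) = −1, h(4) = 6. u_2 = 4 − 6·(4 − 3)/(6 − (−1)) = 22/7.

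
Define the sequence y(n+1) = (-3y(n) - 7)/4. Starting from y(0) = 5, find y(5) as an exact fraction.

y(1) = (-3·5 - 7)/4 = -11/2.
y(2) = (-3·(-11/2) - 7)/4 = 19/8.
y(3) = (-3·(19/8) - 7)/4 = -113/32.
y(4) = (-3·(-113/32) - 7)/4 = 115/128.
y(5) = (-3·(115/128) - 7)/4 = -1241/512.

-1241/512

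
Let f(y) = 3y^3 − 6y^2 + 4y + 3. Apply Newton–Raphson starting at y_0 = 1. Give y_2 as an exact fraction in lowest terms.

−219/121

f'(y) = 9y^2 − 12y + 4.
f(1) = 4, f'(1) = 1, so y_1 = 1 − 4/1 = −3.
f(−3) = −144, f'(−3) = 121, so y_2 = (−3) − (−144)/121 = −219/121.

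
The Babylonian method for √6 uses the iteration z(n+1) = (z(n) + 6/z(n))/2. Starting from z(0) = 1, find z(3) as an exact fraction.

z(1) = (1 + 6/1)/2 = 7/2.
z(2) = (7/2 + 6/(7/2))/2 = 73/28.
z(3) = (73/28 + 6/(73/28))/2 = 10033/4088.

10033/4088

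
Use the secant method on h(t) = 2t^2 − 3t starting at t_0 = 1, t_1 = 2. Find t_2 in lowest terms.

4/3

h(1) = −1, h(2) = 2. t_2 = 2 − 2·(2 − 1)/(2 − (−1)) = 4/3.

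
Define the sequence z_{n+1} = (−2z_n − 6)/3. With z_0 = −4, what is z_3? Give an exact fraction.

z_1 = (−2·(−4) − 6)/3 = 2/3.
z_2 = (−2·(2/3) − 6)/3 = −22/9.
z_3 = (−2·(−22/9) − 6)/3 = −10/27.

−10/27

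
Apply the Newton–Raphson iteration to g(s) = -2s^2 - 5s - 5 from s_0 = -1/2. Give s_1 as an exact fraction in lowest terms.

g'(s) = -4s - 5.
g(-1/2) = -3, g'(-1/2) = -3, so s_1 = (-1/2) - (-3)/(-3) = -3/2.

-3/2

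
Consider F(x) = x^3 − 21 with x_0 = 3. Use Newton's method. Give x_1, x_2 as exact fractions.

x_1 = 25/9, x_2 = 46559/16875

F'(x) = 3x^2.
F(3) = 6, F'(3) = 27, so x_1 = 3 − 6/27 = 25/9.
F(25/9) = 316/729, F'(25/9) = 625/27, so x_2 = (25/9) − (316/729)/(625/27) = 46559/16875.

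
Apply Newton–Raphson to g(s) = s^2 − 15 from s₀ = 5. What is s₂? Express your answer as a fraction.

31/8

g'(s) = 2s.
g(5) = 10, g'(5) = 10, so s₁ = 5 − 10/10 = 4.
g(4) = 1, g'(4) = 8, so s₂ = 4 − 1/8 = 31/8.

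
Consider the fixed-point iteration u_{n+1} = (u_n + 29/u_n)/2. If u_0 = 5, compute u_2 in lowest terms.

727/135

u_1 = (5 + 29/5)/2 = 27/5.
u_2 = (27/5 + 29/(27/5))/2 = 727/135.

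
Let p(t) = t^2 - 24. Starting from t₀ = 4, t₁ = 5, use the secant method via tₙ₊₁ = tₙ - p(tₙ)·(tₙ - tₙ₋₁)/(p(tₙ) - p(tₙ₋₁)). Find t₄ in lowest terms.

p(4) = -8, p(5) = 1. t₂ = 5 - 1·(5 - 4)/(1 - (-8)) = 44/9.
p(5) = 1, p(44/9) = -8/81. t₃ = (44/9) - (-8/81)·((44/9) - 5)/((-8/81) - 1) = 436/89.
p(44/9) = -8/81, p(436/89) = -8/7921. t₄ = (436/89) - (-8/7921)·((436/89) - (44/9))/((-8/7921) - (-8/81)) = 4801/980.

4801/980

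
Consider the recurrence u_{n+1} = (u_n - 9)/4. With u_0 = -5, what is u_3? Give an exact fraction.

u_1 = ((-5) - 9)/4 = -7/2.
u_2 = ((-7/2) - 9)/4 = -25/8.
u_3 = ((-25/8) - 9)/4 = -97/32.

-97/32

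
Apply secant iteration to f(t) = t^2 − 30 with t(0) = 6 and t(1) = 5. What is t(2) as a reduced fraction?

60/11

f(6) = 6, f(5) = −5. t(2) = 5 − (−5)·(5 − 6)/((−5) − 6) = 60/11.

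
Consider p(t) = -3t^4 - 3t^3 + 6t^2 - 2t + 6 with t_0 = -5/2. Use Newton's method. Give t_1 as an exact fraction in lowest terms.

-3621/1588

p'(t) = -12t^3 - 9t^2 + 12t - 2.
p(-5/2) = -349/16, p'(-5/2) = 397/4, so t_1 = (-5/2) - (-349/16)/(397/4) = -3621/1588.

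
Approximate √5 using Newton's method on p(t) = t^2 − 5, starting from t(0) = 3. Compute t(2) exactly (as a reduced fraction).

p'(t) = 2t.
p(3) = 4, p'(3) = 6, so t(1) = 3 − 4/6 = 7/3.
p(7/3) = 4/9, p'(7/3) = 14/3, so t(2) = (7/3) − (4/9)/(14/3) = 47/21.

47/21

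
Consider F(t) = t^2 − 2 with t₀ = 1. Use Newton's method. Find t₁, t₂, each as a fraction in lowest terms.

F'(t) = 2t.
F(1) = −1, F'(1) = 2, so t₁ = 1 − (−1)/2 = 3/2.
F(3/2) = 1/4, F'(3/2) = 3, so t₂ = (3/2) − (1/4)/3 = 17/12.

t₁ = 3/2, t₂ = 17/12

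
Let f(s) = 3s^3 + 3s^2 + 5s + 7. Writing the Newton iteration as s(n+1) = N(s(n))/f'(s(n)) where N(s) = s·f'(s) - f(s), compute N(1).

2

f'(s) = 9s^2 + 6s + 5.
N(s) = s·f'(s) - f(s) = s·(9s^2 + 6s + 5) - (3s^3 + 3s^2 + 5s + 7) = 6s^3 + 3s^2 - 7.
N(1) = 2.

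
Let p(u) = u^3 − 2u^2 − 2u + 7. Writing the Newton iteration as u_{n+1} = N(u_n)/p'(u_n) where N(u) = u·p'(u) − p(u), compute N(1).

p'(u) = 3u^2 − 4u − 2.
N(u) = u·p'(u) − p(u) = u·(3u^2 − 4u − 2) − (u^3 − 2u^2 − 2u + 7) = 2u^3 − 2u^2 − 7.
N(1) = −7.

−7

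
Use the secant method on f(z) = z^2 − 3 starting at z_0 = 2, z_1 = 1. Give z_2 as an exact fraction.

5/3

f(2) = 1, f(1) = −2. z_2 = 1 − (−2)·(1 − 2)/((−2) − 1) = 5/3.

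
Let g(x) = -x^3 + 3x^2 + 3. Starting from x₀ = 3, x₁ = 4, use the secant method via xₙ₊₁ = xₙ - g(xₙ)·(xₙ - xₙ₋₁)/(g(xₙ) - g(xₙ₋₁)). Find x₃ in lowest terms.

g(3) = 3, g(4) = -13. x₂ = 4 - (-13)·(4 - 3)/((-13) - 3) = 51/16.
g(4) = -13, g(51/16) = 4485/4096. x₃ = (51/16) - (4485/4096)·((51/16) - 4)/((4485/4096) - (-13)) = 14436/4441.

14436/4441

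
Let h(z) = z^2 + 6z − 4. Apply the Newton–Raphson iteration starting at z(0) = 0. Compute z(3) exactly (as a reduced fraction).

2378/3927

h'(z) = 2z + 6.
h(0) = −4, h'(0) = 6, so z(1) = 0 − (−4)/6 = 2/3.
h(2/3) = 4/9, h'(2/3) = 22/3, so z(2) = (2/3) − (4/9)/(22/3) = 20/33.
h(20/33) = 4/1089, h'(20/33) = 238/33, so z(3) = (20/33) − (4/1089)/(238/33) = 2378/3927.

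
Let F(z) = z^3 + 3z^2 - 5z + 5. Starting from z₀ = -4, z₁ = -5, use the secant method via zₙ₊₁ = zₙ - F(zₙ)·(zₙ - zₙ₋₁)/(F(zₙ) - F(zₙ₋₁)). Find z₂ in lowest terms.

-125/29

F(-4) = 9, F(-5) = -20. z₂ = (-5) - (-20)·((-5) - (-4))/((-20) - 9) = -125/29.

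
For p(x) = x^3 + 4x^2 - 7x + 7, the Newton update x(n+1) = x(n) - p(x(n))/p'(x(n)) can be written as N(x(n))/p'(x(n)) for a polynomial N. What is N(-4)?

-71

p'(x) = 3x^2 + 8x - 7.
N(x) = x·p'(x) - p(x) = x·(3x^2 + 8x - 7) - (x^3 + 4x^2 - 7x + 7) = 2x^3 + 4x^2 - 7.
N(-4) = -71.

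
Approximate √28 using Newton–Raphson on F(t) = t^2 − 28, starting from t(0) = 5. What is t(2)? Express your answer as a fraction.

5609/1060

F'(t) = 2t.
F(5) = −3, F'(5) = 10, so t(1) = 5 − (−3)/10 = 53/10.
F(53/10) = 9/100, F'(53/10) = 53/5, so t(2) = (53/10) − (9/100)/(53/5) = 5609/1060.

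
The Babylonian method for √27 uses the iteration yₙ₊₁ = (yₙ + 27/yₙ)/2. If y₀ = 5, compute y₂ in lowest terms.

1351/260

y₁ = (5 + 27/5)/2 = 26/5.
y₂ = (26/5 + 27/(26/5))/2 = 1351/260.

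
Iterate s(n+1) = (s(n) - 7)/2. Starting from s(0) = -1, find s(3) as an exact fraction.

s(1) = ((-1) - 7)/2 = -4.
s(2) = ((-4) - 7)/2 = -11/2.
s(3) = ((-11/2) - 7)/2 = -25/4.

-25/4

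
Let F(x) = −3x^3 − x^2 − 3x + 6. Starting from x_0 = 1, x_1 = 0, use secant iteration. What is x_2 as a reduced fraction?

6/7

F(1) = −1, F(0) = 6. x_2 = 0 − 6·(0 − 1)/(6 − (−1)) = 6/7.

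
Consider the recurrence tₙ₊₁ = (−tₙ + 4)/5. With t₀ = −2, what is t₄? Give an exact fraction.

t₁ = (−(−2) + 4)/5 = 6/5.
t₂ = (−(6/5) + 4)/5 = 14/25.
t₃ = (−(14/25) + 4)/5 = 86/125.
t₄ = (−(86/125) + 4)/5 = 414/625.

414/625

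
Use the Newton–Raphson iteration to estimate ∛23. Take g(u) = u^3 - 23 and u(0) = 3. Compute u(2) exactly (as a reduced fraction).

1365775/480249

g'(u) = 3u^2.
g(3) = 4, g'(3) = 27, so u(1) = 3 - 4/27 = 77/27.
g(77/27) = 3824/19683, g'(77/27) = 5929/243, so u(2) = (77/27) - (3824/19683)/(5929/243) = 1365775/480249.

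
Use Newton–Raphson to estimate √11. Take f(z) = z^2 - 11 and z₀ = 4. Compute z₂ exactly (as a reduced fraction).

f'(z) = 2z.
f(4) = 5, f'(4) = 8, so z₁ = 4 - 5/8 = 27/8.
f(27/8) = 25/64, f'(27/8) = 27/4, so z₂ = (27/8) - (25/64)/(27/4) = 1433/432.

1433/432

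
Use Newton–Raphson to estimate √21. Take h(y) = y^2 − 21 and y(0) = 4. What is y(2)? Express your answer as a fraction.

h'(y) = 2y.
h(4) = −5, h'(4) = 8, so y(1) = 4 − (−5)/8 = 37/8.
h(37/8) = 25/64, h'(37/8) = 37/4, so y(2) = (37/8) − (25/64)/(37/4) = 2713/592.

2713/592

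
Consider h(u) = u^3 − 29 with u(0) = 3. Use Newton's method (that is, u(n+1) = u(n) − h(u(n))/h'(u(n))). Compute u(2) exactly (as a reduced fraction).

1714381/558009

h'(u) = 3u^2.
h(3) = −2, h'(3) = 27, so u(1) = 3 − (−2)/27 = 83/27.
h(83/27) = 980/19683, h'(83/27) = 6889/243, so u(2) = (83/27) − (980/19683)/(6889/243) = 1714381/558009.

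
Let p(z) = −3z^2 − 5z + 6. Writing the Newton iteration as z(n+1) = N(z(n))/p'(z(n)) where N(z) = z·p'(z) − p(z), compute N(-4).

−54

p'(z) = −6z − 5.
N(z) = z·p'(z) − p(z) = z·(−6z − 5) − (−3z^2 − 5z + 6) = −3z^2 − 6.
N(-4) = −54.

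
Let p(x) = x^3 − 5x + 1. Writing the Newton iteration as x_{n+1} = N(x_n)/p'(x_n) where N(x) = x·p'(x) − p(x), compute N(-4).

−129

p'(x) = 3x^2 − 5.
N(x) = x·p'(x) − p(x) = x·(3x^2 − 5) − (x^3 − 5x + 1) = 2x^3 − 1.
N(-4) = −129.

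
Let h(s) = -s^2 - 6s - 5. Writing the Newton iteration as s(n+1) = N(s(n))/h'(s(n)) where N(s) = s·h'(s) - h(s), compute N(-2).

1

h'(s) = -2s - 6.
N(s) = s·h'(s) - h(s) = s·(-2s - 6) - (-s^2 - 6s - 5) = -s^2 + 5.
N(-2) = 1.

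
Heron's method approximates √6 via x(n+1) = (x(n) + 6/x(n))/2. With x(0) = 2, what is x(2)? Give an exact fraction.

49/20

x(1) = (2 + 6/2)/2 = 5/2.
x(2) = (5/2 + 6/(5/2))/2 = 49/20.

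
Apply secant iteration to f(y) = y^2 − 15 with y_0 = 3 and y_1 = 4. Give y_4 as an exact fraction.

1921/496

f(3) = −6, f(4) = 1. y_2 = 4 − 1·(4 − 3)/(1 − (−6)) = 27/7.
f(4) = 1, f(27/7) = −6/49. y_3 = (27/7) − (−6/49)·((27/7) − 4)/((−6/49) − 1) = 213/55.
f(27/7) = −6/49, f(213/55) = −6/3025. y_4 = (213/55) − (−6/3025)·((213/55) − (27/7))/((−6/3025) − (−6/49)) = 1921/496.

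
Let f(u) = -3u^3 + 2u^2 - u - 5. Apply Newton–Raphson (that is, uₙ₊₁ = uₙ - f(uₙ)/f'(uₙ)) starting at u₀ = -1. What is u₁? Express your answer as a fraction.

-13/14

f'(u) = -9u^2 + 4u - 1.
f(-1) = 1, f'(-1) = -14, so u₁ = (-1) - 1/(-14) = -13/14.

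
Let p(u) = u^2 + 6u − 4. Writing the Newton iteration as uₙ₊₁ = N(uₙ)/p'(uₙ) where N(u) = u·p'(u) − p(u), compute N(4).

p'(u) = 2u + 6.
N(u) = u·p'(u) − p(u) = u·(2u + 6) − (u^2 + 6u − 4) = u^2 + 4.
N(4) = 20.

20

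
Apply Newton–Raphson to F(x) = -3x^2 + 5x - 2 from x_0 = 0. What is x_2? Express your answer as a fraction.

F'(x) = -6x + 5.
F(0) = -2, F'(0) = 5, so x_1 = 0 - (-2)/5 = 2/5.
F(2/5) = -12/25, F'(2/5) = 13/5, so x_2 = (2/5) - (-12/25)/(13/5) = 38/65.

38/65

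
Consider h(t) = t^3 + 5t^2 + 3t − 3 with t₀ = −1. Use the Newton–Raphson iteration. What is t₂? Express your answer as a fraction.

−10/7

h'(t) = 3t^2 + 10t + 3.
h(−1) = −2, h'(−1) = −4, so t₁ = (−1) − (−2)/(−4) = −3/2.
h(−3/2) = 3/8, h'(−3/2) = −21/4, so t₂ = (−3/2) − (3/8)/(−21/4) = −10/7.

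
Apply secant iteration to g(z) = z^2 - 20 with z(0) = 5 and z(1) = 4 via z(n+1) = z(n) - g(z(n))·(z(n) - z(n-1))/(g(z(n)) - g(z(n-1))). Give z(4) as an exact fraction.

1364/305

g(5) = 5, g(4) = -4. z(2) = 4 - (-4)·(4 - 5)/((-4) - 5) = 40/9.
g(4) = -4, g(40/9) = -20/81. z(3) = (40/9) - (-20/81)·((40/9) - 4)/((-20/81) - (-4)) = 85/19.
g(40/9) = -20/81, g(85/19) = 5/361. z(4) = (85/19) - (5/361)·((85/19) - (40/9))/((5/361) - (-20/81)) = 1364/305.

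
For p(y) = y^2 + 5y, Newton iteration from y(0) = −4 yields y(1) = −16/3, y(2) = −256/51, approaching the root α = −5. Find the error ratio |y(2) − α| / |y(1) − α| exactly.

1/17

y(1) − α = −16/3 − (−5) = −16/3 + 5 = −1/3, so |y(1) − α| = 1/3.
y(2) − α = −256/51 − (−5) = −256/51 + 5 = −1/51, so |y(2) − α| = 1/51.
Ratio = (1/51) / (1/3) = 1/17.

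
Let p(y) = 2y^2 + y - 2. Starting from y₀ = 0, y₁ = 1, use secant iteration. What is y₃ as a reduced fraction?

10/13

p(0) = -2, p(1) = 1. y₂ = 1 - 1·(1 - 0)/(1 - (-2)) = 2/3.
p(1) = 1, p(2/3) = -4/9. y₃ = (2/3) - (-4/9)·((2/3) - 1)/((-4/9) - 1) = 10/13.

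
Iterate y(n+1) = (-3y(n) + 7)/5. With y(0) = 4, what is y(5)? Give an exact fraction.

79/125

y(1) = (-3·4 + 7)/5 = -1.
y(2) = (-3·(-1) + 7)/5 = 2.
y(3) = (-3·2 + 7)/5 = 1/5.
y(4) = (-3·(1/5) + 7)/5 = 32/25.
y(5) = (-3·(32/25) + 7)/5 = 79/125.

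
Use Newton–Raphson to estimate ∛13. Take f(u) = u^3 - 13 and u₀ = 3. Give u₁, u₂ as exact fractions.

u₁ = 67/27, u₂ = 857405/363609

f'(u) = 3u^2.
f(3) = 14, f'(3) = 27, so u₁ = 3 - 14/27 = 67/27.
f(67/27) = 44884/19683, f'(67/27) = 4489/243, so u₂ = (67/27) - (44884/19683)/(4489/243) = 857405/363609.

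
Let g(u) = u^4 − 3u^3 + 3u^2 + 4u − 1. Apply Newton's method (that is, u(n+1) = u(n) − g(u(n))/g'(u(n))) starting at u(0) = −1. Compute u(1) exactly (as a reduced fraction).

g'(u) = 4u^3 − 9u^2 + 6u + 4.
g(−1) = 2, g'(−1) = −15, so u(1) = (−1) − 2/(−15) = −13/15.

−13/15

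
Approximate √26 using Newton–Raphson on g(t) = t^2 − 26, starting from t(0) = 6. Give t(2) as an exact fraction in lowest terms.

g'(t) = 2t.
g(6) = 10, g'(6) = 12, so t(1) = 6 − 10/12 = 31/6.
g(31/6) = 25/36, g'(31/6) = 31/3, so t(2) = (31/6) − (25/36)/(31/3) = 1897/372.

1897/372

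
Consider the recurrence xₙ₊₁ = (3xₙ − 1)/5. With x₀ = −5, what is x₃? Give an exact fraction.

−184/125

x₁ = (3·(−5) − 1)/5 = −16/5.
x₂ = (3·(−16/5) − 1)/5 = −53/25.
x₃ = (3·(−53/25) − 1)/5 = −184/125.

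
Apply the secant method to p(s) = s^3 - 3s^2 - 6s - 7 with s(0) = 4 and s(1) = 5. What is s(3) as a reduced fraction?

p(4) = -15, p(5) = 13. s(2) = 5 - 13·(5 - 4)/(13 - (-15)) = 127/28.
p(5) = 13, p(127/28) = -57525/21952. s(3) = (127/28) - (-57525/21952)·((127/28) - 5)/((-57525/21952) - 13) = 9361/2029.

9361/2029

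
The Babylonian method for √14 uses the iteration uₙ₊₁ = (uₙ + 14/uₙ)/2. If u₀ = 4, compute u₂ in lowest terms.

449/120

u₁ = (4 + 14/4)/2 = 15/4.
u₂ = (15/4 + 14/(15/4))/2 = 449/120.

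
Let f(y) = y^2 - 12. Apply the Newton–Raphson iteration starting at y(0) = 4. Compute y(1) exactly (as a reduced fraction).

7/2

f'(y) = 2y.
f(4) = 4, f'(4) = 8, so y(1) = 4 - 4/8 = 7/2.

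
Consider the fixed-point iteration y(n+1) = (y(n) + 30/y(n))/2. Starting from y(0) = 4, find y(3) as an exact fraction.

2033761/371312

y(1) = (4 + 30/4)/2 = 23/4.
y(2) = (23/4 + 30/(23/4))/2 = 1009/184.
y(3) = (1009/184 + 30/(1009/184))/2 = 2033761/371312.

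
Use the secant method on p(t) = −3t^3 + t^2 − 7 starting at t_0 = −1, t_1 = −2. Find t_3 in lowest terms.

p(−1) = −3, p(−2) = 21. t_2 = (−2) − 21·((−2) − (−1))/(21 − (−3)) = −9/8.
p(−2) = 21, p(−9/8) = −749/512. t_3 = (−9/8) − (−749/512)·((−9/8) − (−2))/((−749/512) − 21) = −1942/1643.

−1942/1643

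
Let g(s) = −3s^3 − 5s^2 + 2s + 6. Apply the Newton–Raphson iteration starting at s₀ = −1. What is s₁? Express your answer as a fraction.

g'(s) = −9s^2 − 10s + 2.
g(−1) = 2, g'(−1) = 3, so s₁ = (−1) − 2/3 = −5/3.

−5/3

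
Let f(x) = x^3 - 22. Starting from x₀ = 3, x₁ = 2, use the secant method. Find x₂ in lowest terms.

f(3) = 5, f(2) = -14. x₂ = 2 - (-14)·(2 - 3)/((-14) - 5) = 52/19.

52/19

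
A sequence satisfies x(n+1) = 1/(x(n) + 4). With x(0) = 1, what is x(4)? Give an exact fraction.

x(1) = 1/(1 + 4) = 1/5.
x(2) = 1/(1/5 + 4) = 5/21.
x(3) = 1/(5/21 + 4) = 21/89.
x(4) = 1/(21/89 + 4) = 89/377.

89/377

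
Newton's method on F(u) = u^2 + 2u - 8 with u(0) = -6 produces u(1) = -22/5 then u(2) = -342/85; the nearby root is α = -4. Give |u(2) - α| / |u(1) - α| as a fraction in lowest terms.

1/17

u(1) - α = -22/5 - (-4) = -22/5 + 4 = -2/5, so |u(1) - α| = 2/5.
u(2) - α = -342/85 - (-4) = -342/85 + 4 = -2/85, so |u(2) - α| = 2/85.
Ratio = (2/85) / (2/5) = 1/17.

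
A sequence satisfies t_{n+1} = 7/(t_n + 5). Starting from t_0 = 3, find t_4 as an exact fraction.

t_1 = 7/(3 + 5) = 7/8.
t_2 = 7/(7/8 + 5) = 56/47.
t_3 = 7/(56/47 + 5) = 329/291.
t_4 = 7/(329/291 + 5) = 2037/1784.

2037/1784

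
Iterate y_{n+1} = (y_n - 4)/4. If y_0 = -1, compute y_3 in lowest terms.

y_1 = ((-1) - 4)/4 = -5/4.
y_2 = ((-5/4) - 4)/4 = -21/16.
y_3 = ((-21/16) - 4)/4 = -85/64.

-85/64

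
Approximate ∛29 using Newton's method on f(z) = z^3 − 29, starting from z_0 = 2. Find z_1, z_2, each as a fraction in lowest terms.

f'(z) = 3z^2.
f(2) = −21, f'(2) = 12, so z_1 = 2 − (−21)/12 = 15/4.
f(15/4) = 1519/64, f'(15/4) = 675/16, so z_2 = (15/4) − (1519/64)/(675/16) = 4303/1350.

z_1 = 15/4, z_2 = 4303/1350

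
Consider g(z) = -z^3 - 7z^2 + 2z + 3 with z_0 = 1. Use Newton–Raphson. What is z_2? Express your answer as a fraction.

g'(z) = -3z^2 - 14z + 2.
g(1) = -3, g'(1) = -15, so z_1 = 1 - (-3)/(-15) = 4/5.
g(4/5) = -49/125, g'(4/5) = -278/25, so z_2 = (4/5) - (-49/125)/(-278/25) = 1063/1390.

1063/1390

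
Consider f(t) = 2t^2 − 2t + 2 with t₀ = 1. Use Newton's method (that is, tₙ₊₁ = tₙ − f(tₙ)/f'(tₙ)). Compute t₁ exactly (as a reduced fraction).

0

f'(t) = 4t − 2.
f(1) = 2, f'(1) = 2, so t₁ = 1 − 2/2 = 0.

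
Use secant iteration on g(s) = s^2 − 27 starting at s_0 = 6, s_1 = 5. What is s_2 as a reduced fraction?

g(6) = 9, g(5) = −2. s_2 = 5 − (−2)·(5 − 6)/((−2) − 9) = 57/11.

57/11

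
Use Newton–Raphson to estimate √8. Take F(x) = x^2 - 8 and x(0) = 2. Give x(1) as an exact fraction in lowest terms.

3

F'(x) = 2x.
F(2) = -4, F'(2) = 4, so x(1) = 2 - (-4)/4 = 3.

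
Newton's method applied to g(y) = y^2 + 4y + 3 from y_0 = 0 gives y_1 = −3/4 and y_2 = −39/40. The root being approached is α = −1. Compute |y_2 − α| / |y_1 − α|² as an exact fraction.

y_1 − α = −3/4 − (−1) = −3/4 + 1 = 1/4, so |y_1 − α| = 1/4.
y_2 − α = −39/40 − (−1) = −39/40 + 1 = 1/40, so |y_2 − α| = 1/40.
|y_1 − α|² = 1/16.
Ratio = (1/40) / (1/16) = 2/5.

2/5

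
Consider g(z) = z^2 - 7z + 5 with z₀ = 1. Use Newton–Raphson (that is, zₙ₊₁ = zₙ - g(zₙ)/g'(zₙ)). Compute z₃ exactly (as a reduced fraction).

79244/98145

g'(z) = 2z - 7.
g(1) = -1, g'(1) = -5, so z₁ = 1 - (-1)/(-5) = 4/5.
g(4/5) = 1/25, g'(4/5) = -27/5, so z₂ = (4/5) - (1/25)/(-27/5) = 109/135.
g(109/135) = 1/18225, g'(109/135) = -727/135, so z₃ = (109/135) - (1/18225)/(-727/135) = 79244/98145.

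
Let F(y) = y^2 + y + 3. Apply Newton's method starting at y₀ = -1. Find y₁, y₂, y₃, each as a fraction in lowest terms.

F'(y) = 2y + 1.
F(-1) = 3, F'(-1) = -1, so y₁ = (-1) - 3/(-1) = 2.
F(2) = 9, F'(2) = 5, so y₂ = 2 - 9/5 = 1/5.
F(1/5) = 81/25, F'(1/5) = 7/5, so y₃ = (1/5) - (81/25)/(7/5) = -74/35.

y₁ = 2, y₂ = 1/5, y₃ = -74/35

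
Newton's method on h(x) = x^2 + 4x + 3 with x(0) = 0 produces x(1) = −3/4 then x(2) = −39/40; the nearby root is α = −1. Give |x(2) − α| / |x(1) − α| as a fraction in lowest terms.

1/10

x(1) − α = −3/4 − (−1) = −3/4 + 1 = 1/4, so |x(1) − α| = 1/4.
x(2) − α = −39/40 − (−1) = −39/40 + 1 = 1/40, so |x(2) − α| = 1/40.
Ratio = (1/40) / (1/4) = 1/10.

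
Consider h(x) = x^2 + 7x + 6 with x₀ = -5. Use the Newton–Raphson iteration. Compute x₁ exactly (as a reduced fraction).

-19/3

h'(x) = 2x + 7.
h(-5) = -4, h'(-5) = -3, so x₁ = (-5) - (-4)/(-3) = -19/3.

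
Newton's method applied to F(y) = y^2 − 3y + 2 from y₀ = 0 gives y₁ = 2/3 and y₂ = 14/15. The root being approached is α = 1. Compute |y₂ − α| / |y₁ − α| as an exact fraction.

y₁ − α = 2/3 − 1 = −1/3, so |y₁ − α| = 1/3.
y₂ − α = 14/15 − 1 = −1/15, so |y₂ − α| = 1/15.
Ratio = (1/15) / (1/3) = 1/5.

1/5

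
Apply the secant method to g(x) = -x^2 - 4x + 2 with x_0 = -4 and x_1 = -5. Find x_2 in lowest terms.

-22/5

g(-4) = 2, g(-5) = -3. x_2 = (-5) - (-3)·((-5) - (-4))/((-3) - 2) = -22/5.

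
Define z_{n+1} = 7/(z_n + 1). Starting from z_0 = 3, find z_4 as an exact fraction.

z_1 = 7/(3 + 1) = 7/4.
z_2 = 7/(7/4 + 1) = 28/11.
z_3 = 7/(28/11 + 1) = 77/39.
z_4 = 7/(77/39 + 1) = 273/116.

273/116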